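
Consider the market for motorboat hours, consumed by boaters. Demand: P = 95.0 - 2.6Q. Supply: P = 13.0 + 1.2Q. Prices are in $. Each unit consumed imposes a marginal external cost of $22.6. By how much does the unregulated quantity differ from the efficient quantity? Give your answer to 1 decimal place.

5.9 units

Market equilibrium (private): 13.0 + 1.2Q = 95.0 - 2.6Q → Q_m = 21.5789.
Social marginal benefit = demand − MEC = 72.4 - 2.6Q.
Set SMB = MC: 72.4 - 2.6Q = 13.0 + 1.2Q → Q* = 15.6316.
Gap = |21.5789 − 15.6316| = 5.9473.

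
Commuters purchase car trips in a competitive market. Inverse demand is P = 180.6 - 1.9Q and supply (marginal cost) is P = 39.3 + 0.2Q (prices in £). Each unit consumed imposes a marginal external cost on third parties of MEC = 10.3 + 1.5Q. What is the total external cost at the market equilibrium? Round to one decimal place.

£4088.6

Market equilibrium (private): 39.3 + 0.2Q = 180.6 - 1.9Q → Q_m = 67.2857.
Total external cost = ∫₀^{Q_m} (10.3 + 1.5Q) dQ = 10.3×67.2857 + ½×1.5×67.2857² = 4088.5668.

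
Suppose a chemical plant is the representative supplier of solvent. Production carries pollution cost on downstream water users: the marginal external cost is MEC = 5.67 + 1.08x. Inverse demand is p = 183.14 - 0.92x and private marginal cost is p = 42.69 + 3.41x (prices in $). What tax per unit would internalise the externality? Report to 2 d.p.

tax = $32.58 per unit

Social marginal cost = private MC + MEC = 48.36 + 4.49x.
Set SMC = demand: 48.36 + 4.49x = 183.14 - 0.92x → x* = 24.9131.
The Pigouvian tax equals MEC at x*: 5.67 + 1.08×24.9131 = 32.5761.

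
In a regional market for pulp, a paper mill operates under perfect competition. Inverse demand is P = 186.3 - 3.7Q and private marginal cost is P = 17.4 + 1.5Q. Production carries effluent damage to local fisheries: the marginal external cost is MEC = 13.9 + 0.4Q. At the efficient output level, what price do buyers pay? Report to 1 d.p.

Social marginal cost = private MC + MEC = 31.3 + 1.9Q.
Set SMC = demand: 31.3 + 1.9Q = 186.3 - 3.7Q → Q* = 27.6786.
Consumer price on the demand curve at Q*: 186.3 − 3.7×27.6786 = 83.8892.

P = 83.9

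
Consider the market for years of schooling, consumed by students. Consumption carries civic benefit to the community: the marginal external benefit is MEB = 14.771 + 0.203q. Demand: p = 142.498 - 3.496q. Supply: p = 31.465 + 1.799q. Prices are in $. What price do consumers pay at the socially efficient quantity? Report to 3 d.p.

P = $56.125

Social marginal benefit = demand + MEB = 157.269 - 3.293q.
Set SMB = MC: 157.269 - 3.293q = 31.465 + 1.799q → q* = 24.7062.
Consumer price on the demand curve at q*: 142.498 − 3.496×24.7062 = 56.1251.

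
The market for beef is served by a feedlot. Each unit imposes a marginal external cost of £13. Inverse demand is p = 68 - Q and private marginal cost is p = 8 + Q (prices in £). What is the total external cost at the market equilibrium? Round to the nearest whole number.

Market equilibrium (private): 8 + Q = 68 - Q → Q_m = 30.0000.
Total external cost = MEC × Q_m = 13 × 30.0000 = 390.0000.

£390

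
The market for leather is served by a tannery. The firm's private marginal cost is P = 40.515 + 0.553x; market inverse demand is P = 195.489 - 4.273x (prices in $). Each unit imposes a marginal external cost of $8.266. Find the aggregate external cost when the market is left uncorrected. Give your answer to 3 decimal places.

$265.440

Market equilibrium (private): 40.515 + 0.553x = 195.489 - 4.273x → x_m = 32.1123.
Total external cost = MEC × x_m = 8.266 × 32.1123 = 265.4403.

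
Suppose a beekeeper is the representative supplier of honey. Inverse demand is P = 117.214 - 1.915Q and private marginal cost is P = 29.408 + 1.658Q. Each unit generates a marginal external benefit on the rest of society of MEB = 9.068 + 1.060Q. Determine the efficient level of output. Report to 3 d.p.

Social marginal cost = private MC − MEB = 20.340 + 0.598Q.
Set SMC = demand: 20.340 + 0.598Q = 117.214 - 1.915Q → Q* = 38.5491.

Q* = 38.549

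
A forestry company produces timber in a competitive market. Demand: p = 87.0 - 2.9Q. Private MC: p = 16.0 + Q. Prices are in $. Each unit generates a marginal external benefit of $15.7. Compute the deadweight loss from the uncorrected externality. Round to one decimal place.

Market equilibrium (private): 16.0 + Q = 87.0 - 2.9Q → Q_m = 18.2051.
Social marginal cost = private MC − MEB = 0.3 + Q.
Set SMC = demand: 0.3 + Q = 87.0 - 2.9Q → Q* = 22.2308.
The loss is the area between SMC and demand from Q* to Q_m; with linear curves that's a triangle of height MEB(Q_m).
DWL = ½ × 4.0257 × 15.7000 = 31.6017.

DWL = $31.6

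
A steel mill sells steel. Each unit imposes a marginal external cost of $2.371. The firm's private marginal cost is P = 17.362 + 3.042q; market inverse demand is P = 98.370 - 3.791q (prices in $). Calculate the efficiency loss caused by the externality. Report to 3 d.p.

DWL = $0.411

Market equilibrium (private): 17.362 + 3.042q = 98.370 - 3.791q → q_m = 11.8554.
Social marginal cost = private MC + MEC = 19.733 + 3.042q.
Set SMC = demand: 19.733 + 3.042q = 98.370 - 3.791q → q* = 11.5084.
Between q* and q_m the wedge SMC − demand runs linearly from 0 to MEC(q_m), so the loss is a triangle.
DWL = ½ × 0.3470 × 2.3710 = 0.4114.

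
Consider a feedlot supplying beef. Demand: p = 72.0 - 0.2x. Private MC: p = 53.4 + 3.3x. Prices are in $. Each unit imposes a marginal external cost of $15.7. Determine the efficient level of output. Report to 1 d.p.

Social marginal cost = private MC + MEC = 69.1 + 3.3x.
Set SMC = demand: 69.1 + 3.3x = 72.0 - 0.2x → x* = 0.8286.

x* = 0.8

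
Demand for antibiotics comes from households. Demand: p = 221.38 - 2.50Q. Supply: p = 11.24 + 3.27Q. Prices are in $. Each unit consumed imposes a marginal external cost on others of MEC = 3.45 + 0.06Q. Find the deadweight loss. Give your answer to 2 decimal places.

Market equilibrium (private): 11.24 + 3.27Q = 221.38 - 2.50Q → Q_m = 36.4194.
Social marginal benefit = demand − MEC = 217.93 - 2.56Q.
Set SMB = MC: 217.93 - 2.56Q = 11.24 + 3.27Q → Q* = 35.4528.
The loss is the area between SMB and MC from Q* to Q_m; with linear curves that's a triangle of height MEC(Q_m).
DWL = ½ × 0.9666 × 5.6352 = 2.7235.

DWL = $2.72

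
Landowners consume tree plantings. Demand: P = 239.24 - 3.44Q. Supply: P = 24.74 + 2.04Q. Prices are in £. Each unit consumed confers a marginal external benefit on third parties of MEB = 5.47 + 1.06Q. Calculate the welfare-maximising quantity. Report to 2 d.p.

Social marginal benefit = demand + MEB = 244.71 - 2.38Q.
Set SMB = MC: 244.71 - 2.38Q = 24.74 + 2.04Q → Q* = 49.7670.

Q* = 49.77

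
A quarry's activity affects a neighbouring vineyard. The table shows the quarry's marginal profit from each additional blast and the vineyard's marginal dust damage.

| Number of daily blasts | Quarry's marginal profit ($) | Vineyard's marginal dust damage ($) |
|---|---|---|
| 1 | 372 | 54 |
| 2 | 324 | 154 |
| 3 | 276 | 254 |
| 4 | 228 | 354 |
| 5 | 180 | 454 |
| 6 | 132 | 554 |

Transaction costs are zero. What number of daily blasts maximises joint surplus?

3

Bargaining reaches the level where marginal profit last exceeds marginal dust damage.
That holds through level 3 (276 ≥ 254) but not at 4 (228 < 354).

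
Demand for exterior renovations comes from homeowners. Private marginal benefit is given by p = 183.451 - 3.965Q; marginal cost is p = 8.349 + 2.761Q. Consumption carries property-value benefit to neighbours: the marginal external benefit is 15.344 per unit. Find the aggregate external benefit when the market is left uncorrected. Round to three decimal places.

Market equilibrium (private): 8.349 + 2.761Q = 183.451 - 3.965Q → Q_m = 26.0336.
Total external benefit = MEB × Q_m = 15.344 × 26.0336 = 399.4596.

399.460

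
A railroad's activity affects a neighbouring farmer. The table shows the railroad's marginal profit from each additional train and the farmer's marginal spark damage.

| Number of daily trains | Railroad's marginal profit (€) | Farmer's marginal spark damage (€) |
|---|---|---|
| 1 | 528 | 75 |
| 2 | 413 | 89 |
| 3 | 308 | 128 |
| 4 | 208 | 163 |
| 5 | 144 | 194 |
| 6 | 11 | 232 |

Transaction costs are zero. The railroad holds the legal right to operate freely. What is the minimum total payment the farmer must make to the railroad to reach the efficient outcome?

Left alone the railroad would choose level 6 (marginal profit stays positive).
Efficient level: k* = 4 (marginal profit ≥ marginal spark damage through 4).
The farmer must at least cover the railroad's forgone profit from cutting 6→4: 144 + 11 = 155.

€155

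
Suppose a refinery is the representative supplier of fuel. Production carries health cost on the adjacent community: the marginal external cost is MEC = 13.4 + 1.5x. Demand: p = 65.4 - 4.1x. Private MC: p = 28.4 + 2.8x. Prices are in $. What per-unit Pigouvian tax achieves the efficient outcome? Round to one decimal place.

Social marginal cost = private MC + MEC = 41.8 + 4.3x.
Set SMC = demand: 41.8 + 4.3x = 65.4 - 4.1x → x* = 2.8095.
The Pigouvian tax equals MEC at x*: 13.4 + 1.5×2.8095 = 17.6143.

tax = $17.6 per unit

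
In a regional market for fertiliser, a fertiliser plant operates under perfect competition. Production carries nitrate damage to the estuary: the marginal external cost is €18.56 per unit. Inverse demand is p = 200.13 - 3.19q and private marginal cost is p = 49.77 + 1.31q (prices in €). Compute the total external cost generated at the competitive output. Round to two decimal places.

€620.15

Market equilibrium (private): 49.77 + 1.31q = 200.13 - 3.19q → q_m = 33.4133.
Total external cost = MEC × q_m = 18.56 × 33.4133 = 620.1508.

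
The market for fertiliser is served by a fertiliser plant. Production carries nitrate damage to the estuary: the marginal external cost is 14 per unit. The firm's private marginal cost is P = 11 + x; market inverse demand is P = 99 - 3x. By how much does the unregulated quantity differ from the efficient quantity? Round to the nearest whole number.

Market equilibrium (private): 11 + x = 99 - 3x → x_m = 22.0000.
Social marginal cost = private MC + MEC = 25 + x.
Set SMC = demand: 25 + x = 99 - 3x → x* = 18.5000.
Gap = |22.0000 − 18.5000| = 3.5000.

4 units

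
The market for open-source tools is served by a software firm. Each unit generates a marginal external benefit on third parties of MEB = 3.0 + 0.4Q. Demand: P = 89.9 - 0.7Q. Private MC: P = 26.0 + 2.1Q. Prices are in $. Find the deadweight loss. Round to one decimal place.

Market equilibrium (private): 26.0 + 2.1Q = 89.9 - 0.7Q → Q_m = 22.8214.
Social marginal cost = private MC − MEB = 23.0 + 1.7Q.
Set SMC = demand: 23.0 + 1.7Q = 89.9 - 0.7Q → Q* = 27.8750.
Between Q* and Q_m the wedge demand − SMC runs linearly from 0 to MEB(Q_m), so the loss is a triangle.
DWL = ½ × 5.0536 × 12.1286 = 30.6465.

DWL = $30.6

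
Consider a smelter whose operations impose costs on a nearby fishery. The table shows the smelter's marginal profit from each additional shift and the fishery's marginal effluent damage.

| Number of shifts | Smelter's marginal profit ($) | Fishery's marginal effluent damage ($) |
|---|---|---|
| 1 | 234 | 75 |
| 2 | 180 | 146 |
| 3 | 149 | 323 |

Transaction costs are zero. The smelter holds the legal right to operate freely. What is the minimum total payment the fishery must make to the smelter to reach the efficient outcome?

Left alone the smelter would choose level 3 (marginal profit stays positive).
Efficient level: k* = 2 (marginal profit ≥ marginal effluent damage through 2).
The fishery must at least cover the smelter's forgone profit from cutting 3→2: 149 = 149.

$149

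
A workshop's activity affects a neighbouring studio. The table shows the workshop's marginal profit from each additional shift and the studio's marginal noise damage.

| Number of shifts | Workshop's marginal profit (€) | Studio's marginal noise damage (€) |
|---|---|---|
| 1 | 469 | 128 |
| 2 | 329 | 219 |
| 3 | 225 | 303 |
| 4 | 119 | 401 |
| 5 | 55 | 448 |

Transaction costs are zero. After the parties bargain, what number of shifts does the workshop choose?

2

Bargaining reaches the level where marginal profit last exceeds marginal noise damage.
That holds through level 2 (329 ≥ 219) but not at 3 (225 < 303).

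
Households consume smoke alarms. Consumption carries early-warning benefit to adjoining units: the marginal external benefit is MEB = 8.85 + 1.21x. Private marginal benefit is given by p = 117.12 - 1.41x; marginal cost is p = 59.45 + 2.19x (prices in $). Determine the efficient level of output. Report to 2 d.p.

Social marginal benefit = demand + MEB = 125.97 - 0.20x.
Set SMB = MC: 125.97 - 0.20x = 59.45 + 2.19x → x* = 27.8326.

x* = 27.83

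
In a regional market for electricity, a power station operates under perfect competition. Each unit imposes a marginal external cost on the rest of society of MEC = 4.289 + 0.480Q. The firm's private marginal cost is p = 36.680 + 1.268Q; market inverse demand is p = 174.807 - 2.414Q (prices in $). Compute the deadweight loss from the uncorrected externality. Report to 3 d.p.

DWL = $59.719

Market equilibrium (private): 36.680 + 1.268Q = 174.807 - 2.414Q → Q_m = 37.5141.
Social marginal cost = private MC + MEC = 40.969 + 1.748Q.
Set SMC = demand: 40.969 + 1.748Q = 174.807 - 2.414Q → Q* = 32.1571.
The welfare-loss triangle has base |Q_m − Q*| and height MEC(Q_m) (the vertical gap between SMC and demand is zero at Q* and MEC at Q_m).
DWL = ½ × 5.3570 × 22.2958 = 59.7193.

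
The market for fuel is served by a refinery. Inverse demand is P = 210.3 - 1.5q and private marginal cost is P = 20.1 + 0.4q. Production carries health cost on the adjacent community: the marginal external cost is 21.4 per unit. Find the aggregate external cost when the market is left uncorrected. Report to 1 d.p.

Market equilibrium (private): 20.1 + 0.4q = 210.3 - 1.5q → q_m = 100.1053.
Total external cost = MEC × q_m = 21.4 × 100.1053 = 2142.2534.

2142.3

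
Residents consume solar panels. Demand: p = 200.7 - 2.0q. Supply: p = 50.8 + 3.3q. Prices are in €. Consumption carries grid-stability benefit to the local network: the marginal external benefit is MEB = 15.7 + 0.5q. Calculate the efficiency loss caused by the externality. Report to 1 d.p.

Market equilibrium (private): 50.8 + 3.3q = 200.7 - 2.0q → q_m = 28.2830.
Social marginal benefit = demand + MEB = 216.4 - 1.5q.
Set SMB = MC: 216.4 - 1.5q = 50.8 + 3.3q → q* = 34.5000.
Height of the DWL triangle at q_m is SMB(q_m) − MC(q_m) = MEB(q_m) = 29.8415.
DWL = ½ × 6.2170 × 29.8415 = 92.7623.

DWL = €92.8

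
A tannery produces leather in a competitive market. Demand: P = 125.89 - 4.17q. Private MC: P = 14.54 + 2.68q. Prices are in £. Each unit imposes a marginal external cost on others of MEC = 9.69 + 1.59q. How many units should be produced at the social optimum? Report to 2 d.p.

q* = 12.05

Social marginal cost = private MC + MEC = 24.23 + 4.27q.
Set SMC = demand: 24.23 + 4.27q = 125.89 - 4.17q → q* = 12.0450.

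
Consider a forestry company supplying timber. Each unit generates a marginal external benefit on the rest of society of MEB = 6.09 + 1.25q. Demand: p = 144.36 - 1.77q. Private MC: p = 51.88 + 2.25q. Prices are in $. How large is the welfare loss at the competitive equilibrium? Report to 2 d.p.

DWL = $219.18

Market equilibrium (private): 51.88 + 2.25q = 144.36 - 1.77q → q_m = 23.0050.
Social marginal cost = private MC − MEB = 45.79 + q.
Set SMC = demand: 45.79 + q = 144.36 - 1.77q → q* = 35.5848.
Between q* and q_m the wedge demand − SMC runs linearly from 0 to MEB(q_m), so the loss is a triangle.
DWL = ½ × 12.5798 × 34.8462 = 219.1791.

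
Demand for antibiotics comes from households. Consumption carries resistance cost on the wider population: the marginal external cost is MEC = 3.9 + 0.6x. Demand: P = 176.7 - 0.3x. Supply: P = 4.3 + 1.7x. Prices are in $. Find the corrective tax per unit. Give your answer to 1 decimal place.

Social marginal benefit = demand − MEC = 172.8 - 0.9x.
Set SMB = MC: 172.8 - 0.9x = 4.3 + 1.7x → x* = 64.8077.
The Pigouvian tax equals MEC at x*: 3.9 + 0.6×64.8077 = 42.7846.

tax = $42.8 per unit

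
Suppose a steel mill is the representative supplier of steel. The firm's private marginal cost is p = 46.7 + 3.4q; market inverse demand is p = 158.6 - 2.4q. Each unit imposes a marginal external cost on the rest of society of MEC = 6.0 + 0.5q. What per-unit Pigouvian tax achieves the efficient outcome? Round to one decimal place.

Social marginal cost = private MC + MEC = 52.7 + 3.9q.
Set SMC = demand: 52.7 + 3.9q = 158.6 - 2.4q → q* = 16.8095.
The Pigouvian tax equals MEC at q*: 6.0 + 0.5×16.8095 = 14.4048.

tax = 14.4 per unit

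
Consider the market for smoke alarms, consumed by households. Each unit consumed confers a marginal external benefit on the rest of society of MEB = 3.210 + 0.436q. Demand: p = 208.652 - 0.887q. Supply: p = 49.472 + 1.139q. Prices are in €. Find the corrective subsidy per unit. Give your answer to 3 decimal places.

subsidy = €47.740 per unit

Social marginal benefit = demand + MEB = 211.862 - 0.451q.
Set SMB = MC: 211.862 - 0.451q = 49.472 + 1.139q → q* = 102.1321.
The Pigouvian subsidy equals MEB at q*: 3.210 + 0.436×102.1321 = 47.7396.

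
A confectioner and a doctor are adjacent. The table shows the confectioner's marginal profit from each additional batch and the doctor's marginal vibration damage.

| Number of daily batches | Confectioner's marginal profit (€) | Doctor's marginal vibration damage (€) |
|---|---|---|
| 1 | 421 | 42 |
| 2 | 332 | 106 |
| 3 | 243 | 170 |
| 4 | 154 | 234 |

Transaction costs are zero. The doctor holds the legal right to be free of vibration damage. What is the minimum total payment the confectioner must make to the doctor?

€318

Efficient level: marginal profit ≥ marginal vibration damage through level 3, so k* = 3.
With the doctor holding the right, the confectioner must at least compensate total damage at k*: 42 + 106 + 170 = 318.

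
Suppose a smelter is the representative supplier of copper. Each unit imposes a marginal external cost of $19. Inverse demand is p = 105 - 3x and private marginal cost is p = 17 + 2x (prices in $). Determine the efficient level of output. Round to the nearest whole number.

x* = 14

Social marginal cost = private MC + MEC = 36 + 2x.
Set SMC = demand: 36 + 2x = 105 - 3x → x* = 13.8000.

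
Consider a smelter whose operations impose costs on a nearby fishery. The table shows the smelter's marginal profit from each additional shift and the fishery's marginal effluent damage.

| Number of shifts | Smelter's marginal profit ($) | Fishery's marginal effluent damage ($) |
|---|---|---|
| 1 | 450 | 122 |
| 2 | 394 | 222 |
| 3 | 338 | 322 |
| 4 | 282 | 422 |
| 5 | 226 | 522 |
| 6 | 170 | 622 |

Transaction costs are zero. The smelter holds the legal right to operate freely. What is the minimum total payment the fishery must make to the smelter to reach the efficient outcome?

Left alone the smelter would choose level 6 (marginal profit stays positive).
Efficient level: k* = 3 (marginal profit ≥ marginal effluent damage through 3).
The fishery must at least cover the smelter's forgone profit from cutting 6→3: 282 + 226 + 170 = 678.

$678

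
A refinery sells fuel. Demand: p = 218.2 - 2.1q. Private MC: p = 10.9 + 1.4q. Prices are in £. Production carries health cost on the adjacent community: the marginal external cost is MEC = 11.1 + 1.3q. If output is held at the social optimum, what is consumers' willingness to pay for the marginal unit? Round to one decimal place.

P = £132.4

Social marginal cost = private MC + MEC = 22.0 + 2.7q.
Set SMC = demand: 22.0 + 2.7q = 218.2 - 2.1q → q* = 40.8750.
Consumer price on the demand curve at q*: 218.2 − 2.1×40.8750 = 132.3625.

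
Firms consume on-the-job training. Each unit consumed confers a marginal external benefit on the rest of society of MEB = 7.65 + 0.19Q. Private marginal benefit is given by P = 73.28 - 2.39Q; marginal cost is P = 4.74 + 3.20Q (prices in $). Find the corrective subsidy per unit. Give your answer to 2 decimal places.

Social marginal benefit = demand + MEB = 80.93 - 2.20Q.
Set SMB = MC: 80.93 - 2.20Q = 4.74 + 3.20Q → Q* = 14.1093.
The Pigouvian subsidy equals MEB at Q*: 7.65 + 0.19×14.1093 = 10.3308.

subsidy = $10.33 per unit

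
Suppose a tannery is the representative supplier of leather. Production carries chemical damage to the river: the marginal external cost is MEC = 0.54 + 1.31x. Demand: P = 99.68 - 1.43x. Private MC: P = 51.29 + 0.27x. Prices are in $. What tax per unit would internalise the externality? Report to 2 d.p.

Social marginal cost = private MC + MEC = 51.83 + 1.58x.
Set SMC = demand: 51.83 + 1.58x = 99.68 - 1.43x → x* = 15.8970.
The Pigouvian tax equals MEC at x*: 0.54 + 1.31×15.8970 = 21.3651.

tax = $21.37 per unit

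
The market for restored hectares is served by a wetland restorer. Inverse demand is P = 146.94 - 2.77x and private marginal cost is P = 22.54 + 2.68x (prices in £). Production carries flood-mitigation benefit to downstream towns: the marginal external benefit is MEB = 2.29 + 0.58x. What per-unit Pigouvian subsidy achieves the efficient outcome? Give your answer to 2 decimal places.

subsidy = £17.38 per unit

Social marginal cost = private MC − MEB = 20.25 + 2.10x.
Set SMC = demand: 20.25 + 2.10x = 146.94 - 2.77x → x* = 26.0144.
The Pigouvian subsidy equals MEB at x*: 2.29 + 0.58×26.0144 = 17.3784.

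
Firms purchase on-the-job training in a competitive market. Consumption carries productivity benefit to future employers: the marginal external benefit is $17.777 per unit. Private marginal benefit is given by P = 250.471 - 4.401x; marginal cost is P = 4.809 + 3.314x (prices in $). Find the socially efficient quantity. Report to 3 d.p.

x* = 34.146

Social marginal benefit = demand + MEB = 268.248 - 4.401x.
Set SMB = MC: 268.248 - 4.401x = 4.809 + 3.314x → x* = 34.1463.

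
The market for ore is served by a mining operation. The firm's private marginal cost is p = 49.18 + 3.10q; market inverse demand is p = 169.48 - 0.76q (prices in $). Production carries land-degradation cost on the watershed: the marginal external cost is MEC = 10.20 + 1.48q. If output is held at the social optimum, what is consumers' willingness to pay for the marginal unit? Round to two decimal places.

Social marginal cost = private MC + MEC = 59.38 + 4.58q.
Set SMC = demand: 59.38 + 4.58q = 169.48 - 0.76q → q* = 20.6180.
Consumer price on the demand curve at q*: 169.48 − 0.76×20.6180 = 153.8103.

P = $153.81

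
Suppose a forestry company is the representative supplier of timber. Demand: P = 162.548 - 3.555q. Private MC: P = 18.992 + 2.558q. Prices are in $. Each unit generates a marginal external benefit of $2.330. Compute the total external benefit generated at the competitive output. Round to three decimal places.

$54.717

Market equilibrium (private): 18.992 + 2.558q = 162.548 - 3.555q → q_m = 23.4837.
Total external benefit = MEB × q_m = 2.330 × 23.4837 = 54.7170.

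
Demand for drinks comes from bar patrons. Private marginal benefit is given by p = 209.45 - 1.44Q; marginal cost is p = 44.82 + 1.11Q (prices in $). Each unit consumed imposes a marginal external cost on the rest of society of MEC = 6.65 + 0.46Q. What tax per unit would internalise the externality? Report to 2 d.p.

Social marginal benefit = demand − MEC = 202.80 - 1.90Q.
Set SMB = MC: 202.80 - 1.90Q = 44.82 + 1.11Q → Q* = 52.4850.
The Pigouvian tax equals MEC at Q*: 6.65 + 0.46×52.4850 = 30.7931.

tax = $30.79 per unit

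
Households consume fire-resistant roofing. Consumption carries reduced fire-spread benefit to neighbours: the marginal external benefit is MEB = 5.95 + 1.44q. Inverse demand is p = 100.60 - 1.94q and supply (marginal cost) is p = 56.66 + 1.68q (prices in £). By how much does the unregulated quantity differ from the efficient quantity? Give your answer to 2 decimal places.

Market equilibrium (private): 56.66 + 1.68q = 100.60 - 1.94q → q_m = 12.1381.
Social marginal benefit = demand + MEB = 106.55 - 0.50q.
Set SMB = MC: 106.55 - 0.50q = 56.66 + 1.68q → q* = 22.8853.
Gap = |12.1381 − 22.8853| = 10.7472.

10.75 units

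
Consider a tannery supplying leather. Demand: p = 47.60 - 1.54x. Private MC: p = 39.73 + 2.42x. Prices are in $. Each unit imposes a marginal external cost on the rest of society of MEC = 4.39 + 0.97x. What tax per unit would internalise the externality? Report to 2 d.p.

tax = $5.07 per unit

Social marginal cost = private MC + MEC = 44.12 + 3.39x.
Set SMC = demand: 44.12 + 3.39x = 47.60 - 1.54x → x* = 0.7059.
The Pigouvian tax equals MEC at x*: 4.39 + 0.97×0.7059 = 5.0747.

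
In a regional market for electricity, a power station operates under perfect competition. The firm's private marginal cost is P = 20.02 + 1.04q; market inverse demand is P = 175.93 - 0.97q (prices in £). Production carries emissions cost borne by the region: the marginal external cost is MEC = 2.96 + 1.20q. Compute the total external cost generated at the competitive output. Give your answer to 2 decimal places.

£3839.60

Market equilibrium (private): 20.02 + 1.04q = 175.93 - 0.97q → q_m = 77.5672.
Total external cost = ∫₀^{q_m} (2.96 + 1.20q) dq = 2.96×77.5672 + ½×1.20×77.5672² = 3839.6012.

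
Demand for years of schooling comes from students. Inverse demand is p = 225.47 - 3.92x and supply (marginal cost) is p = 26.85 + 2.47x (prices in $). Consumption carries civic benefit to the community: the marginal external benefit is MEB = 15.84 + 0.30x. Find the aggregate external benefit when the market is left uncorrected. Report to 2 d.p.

Market equilibrium (private): 26.85 + 2.47x = 225.47 - 3.92x → x_m = 31.0829.
Total external benefit = ∫₀^{x_m} (15.84 + 0.30x) dx = 15.84×31.0829 + ½×0.30×31.0829² = 637.2751.

$637.28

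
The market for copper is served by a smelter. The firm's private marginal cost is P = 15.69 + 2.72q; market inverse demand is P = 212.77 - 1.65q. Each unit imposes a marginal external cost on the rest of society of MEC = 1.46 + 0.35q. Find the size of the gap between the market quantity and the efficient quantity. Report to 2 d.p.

Market equilibrium (private): 15.69 + 2.72q = 212.77 - 1.65q → q_m = 45.0984.
Social marginal cost = private MC + MEC = 17.15 + 3.07q.
Set SMC = demand: 17.15 + 3.07q = 212.77 - 1.65q → q* = 41.4449.
Gap = |45.0984 − 41.4449| = 3.6535.

3.65 units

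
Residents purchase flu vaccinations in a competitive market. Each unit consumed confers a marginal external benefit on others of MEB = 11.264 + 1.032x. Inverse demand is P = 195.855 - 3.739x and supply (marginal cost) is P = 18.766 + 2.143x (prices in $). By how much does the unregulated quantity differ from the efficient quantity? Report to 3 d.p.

8.729 units

Market equilibrium (private): 18.766 + 2.143x = 195.855 - 3.739x → x_m = 30.1069.
Social marginal benefit = demand + MEB = 207.119 - 2.707x.
Set SMB = MC: 207.119 - 2.707x = 18.766 + 2.143x → x* = 38.8357.
Gap = |30.1069 − 38.8357| = 8.7288.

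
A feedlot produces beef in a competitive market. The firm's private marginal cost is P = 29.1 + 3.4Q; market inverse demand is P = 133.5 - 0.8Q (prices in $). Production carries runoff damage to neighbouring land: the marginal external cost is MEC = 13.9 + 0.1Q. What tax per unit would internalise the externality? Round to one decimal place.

Social marginal cost = private MC + MEC = 43.0 + 3.5Q.
Set SMC = demand: 43.0 + 3.5Q = 133.5 - 0.8Q → Q* = 21.0465.
The Pigouvian tax equals MEC at Q*: 13.9 + 0.1×21.0465 = 16.0047.

tax = $16.0 per unit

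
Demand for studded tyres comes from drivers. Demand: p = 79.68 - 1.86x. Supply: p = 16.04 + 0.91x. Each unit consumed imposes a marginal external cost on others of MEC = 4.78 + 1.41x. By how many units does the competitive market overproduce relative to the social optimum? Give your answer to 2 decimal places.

8.89 units

Market equilibrium (private): 16.04 + 0.91x = 79.68 - 1.86x → x_m = 22.9747.
Social marginal benefit = demand − MEC = 74.90 - 3.27x.
Set SMB = MC: 74.90 - 3.27x = 16.04 + 0.91x → x* = 14.0813.
Gap = |22.9747 − 14.0813| = 8.8934.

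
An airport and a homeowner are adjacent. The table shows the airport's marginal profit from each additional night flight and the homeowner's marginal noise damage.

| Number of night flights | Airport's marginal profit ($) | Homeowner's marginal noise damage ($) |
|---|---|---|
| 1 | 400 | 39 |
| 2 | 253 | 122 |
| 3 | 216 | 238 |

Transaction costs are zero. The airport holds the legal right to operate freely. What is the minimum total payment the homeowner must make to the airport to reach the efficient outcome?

$216

Left alone the airport would choose level 3 (marginal profit stays positive).
Efficient level: k* = 2 (marginal profit ≥ marginal noise damage through 2).
The homeowner must at least cover the airport's forgone profit from cutting 3→2: 216 = 216.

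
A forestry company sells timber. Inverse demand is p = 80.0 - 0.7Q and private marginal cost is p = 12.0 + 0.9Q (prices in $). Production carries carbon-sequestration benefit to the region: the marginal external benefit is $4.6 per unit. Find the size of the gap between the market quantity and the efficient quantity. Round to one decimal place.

2.9 units

Market equilibrium (private): 12.0 + 0.9Q = 80.0 - 0.7Q → Q_m = 42.5000.
Social marginal cost = private MC − MEB = 7.4 + 0.9Q.
Set SMC = demand: 7.4 + 0.9Q = 80.0 - 0.7Q → Q* = 45.3750.
Gap = |42.5000 − 45.3750| = 2.8750.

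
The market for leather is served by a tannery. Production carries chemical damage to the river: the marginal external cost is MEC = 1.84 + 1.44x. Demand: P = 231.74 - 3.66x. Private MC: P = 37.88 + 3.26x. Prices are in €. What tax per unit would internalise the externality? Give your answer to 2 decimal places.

tax = €34.92 per unit

Social marginal cost = private MC + MEC = 39.72 + 4.70x.
Set SMC = demand: 39.72 + 4.70x = 231.74 - 3.66x → x* = 22.9689.
The Pigouvian tax equals MEC at x*: 1.84 + 1.44×22.9689 = 34.9152.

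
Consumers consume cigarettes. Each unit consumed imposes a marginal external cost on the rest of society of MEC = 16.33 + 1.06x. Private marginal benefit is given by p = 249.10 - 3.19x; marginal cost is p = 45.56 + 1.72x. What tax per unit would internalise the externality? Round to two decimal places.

Social marginal benefit = demand − MEC = 232.77 - 4.25x.
Set SMB = MC: 232.77 - 4.25x = 45.56 + 1.72x → x* = 31.3585.
The Pigouvian tax equals MEC at x*: 16.33 + 1.06×31.3585 = 49.5700.

tax = 49.57 per unit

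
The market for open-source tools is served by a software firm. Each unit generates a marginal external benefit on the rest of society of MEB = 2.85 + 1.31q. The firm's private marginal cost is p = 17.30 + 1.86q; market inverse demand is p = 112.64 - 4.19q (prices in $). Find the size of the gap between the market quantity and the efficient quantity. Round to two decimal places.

4.96 units

Market equilibrium (private): 17.30 + 1.86q = 112.64 - 4.19q → q_m = 15.7587.
Social marginal cost = private MC − MEB = 14.45 + 0.55q.
Set SMC = demand: 14.45 + 0.55q = 112.64 - 4.19q → q* = 20.7152.
Gap = |15.7587 − 20.7152| = 4.9565.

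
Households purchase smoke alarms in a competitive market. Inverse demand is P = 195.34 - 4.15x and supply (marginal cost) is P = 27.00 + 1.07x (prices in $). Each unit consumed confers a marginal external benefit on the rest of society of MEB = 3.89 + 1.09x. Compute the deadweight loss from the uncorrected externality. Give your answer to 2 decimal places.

Market equilibrium (private): 27.00 + 1.07x = 195.34 - 4.15x → x_m = 32.2490.
Social marginal benefit = demand + MEB = 199.23 - 3.06x.
Set SMB = MC: 199.23 - 3.06x = 27.00 + 1.07x → x* = 41.7022.
The welfare-loss triangle has base |x_m − x*| and height MEB(x_m) (the vertical gap between SMB and MC is zero at x* and MEB at x_m).
DWL = ½ × 9.4532 × 39.0415 = 184.5336.

DWL = $184.53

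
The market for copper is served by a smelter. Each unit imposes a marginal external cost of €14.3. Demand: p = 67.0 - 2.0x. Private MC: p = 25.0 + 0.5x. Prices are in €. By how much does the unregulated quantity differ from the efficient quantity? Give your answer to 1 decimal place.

Market equilibrium (private): 25.0 + 0.5x = 67.0 - 2.0x → x_m = 16.8000.
Social marginal cost = private MC + MEC = 39.3 + 0.5x.
Set SMC = demand: 39.3 + 0.5x = 67.0 - 2.0x → x* = 11.0800.
Gap = |16.8000 − 11.0800| = 5.7200.

5.7 units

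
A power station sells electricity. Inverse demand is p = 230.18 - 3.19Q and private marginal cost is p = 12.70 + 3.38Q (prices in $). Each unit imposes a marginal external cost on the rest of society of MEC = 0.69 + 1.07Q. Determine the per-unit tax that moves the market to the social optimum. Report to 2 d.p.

tax = $31.05 per unit

Social marginal cost = private MC + MEC = 13.39 + 4.45Q.
Set SMC = demand: 13.39 + 4.45Q = 230.18 - 3.19Q → Q* = 28.3757.
The Pigouvian tax equals MEC at Q*: 0.69 + 1.07×28.3757 = 31.0520.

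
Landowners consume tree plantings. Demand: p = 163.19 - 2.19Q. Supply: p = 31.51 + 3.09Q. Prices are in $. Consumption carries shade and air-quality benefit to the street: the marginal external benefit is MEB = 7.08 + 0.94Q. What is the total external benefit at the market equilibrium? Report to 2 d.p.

$468.90

Market equilibrium (private): 31.51 + 3.09Q = 163.19 - 2.19Q → Q_m = 24.9394.
Total external benefit = ∫₀^{Q_m} (7.08 + 0.94Q) dQ = 7.08×24.9394 + ½×0.94×24.9394² = 468.8986.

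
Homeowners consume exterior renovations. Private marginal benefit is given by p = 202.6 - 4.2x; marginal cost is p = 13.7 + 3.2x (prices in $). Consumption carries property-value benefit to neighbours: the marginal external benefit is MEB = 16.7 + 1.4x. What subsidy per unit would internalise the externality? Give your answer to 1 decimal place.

subsidy = $64.7 per unit

Social marginal benefit = demand + MEB = 219.3 - 2.8x.
Set SMB = MC: 219.3 - 2.8x = 13.7 + 3.2x → x* = 34.2667.
The Pigouvian subsidy equals MEB at x*: 16.7 + 1.4×34.2667 = 64.6734.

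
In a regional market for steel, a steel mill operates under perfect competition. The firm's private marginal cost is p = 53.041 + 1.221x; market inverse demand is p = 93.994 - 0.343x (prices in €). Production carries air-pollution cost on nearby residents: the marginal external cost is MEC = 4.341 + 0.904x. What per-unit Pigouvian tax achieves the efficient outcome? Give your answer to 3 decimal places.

Social marginal cost = private MC + MEC = 57.382 + 2.125x.
Set SMC = demand: 57.382 + 2.125x = 93.994 - 0.343x → x* = 14.8347.
The Pigouvian tax equals MEC at x*: 4.341 + 0.904×14.8347 = 17.7516.

tax = €17.752 per unit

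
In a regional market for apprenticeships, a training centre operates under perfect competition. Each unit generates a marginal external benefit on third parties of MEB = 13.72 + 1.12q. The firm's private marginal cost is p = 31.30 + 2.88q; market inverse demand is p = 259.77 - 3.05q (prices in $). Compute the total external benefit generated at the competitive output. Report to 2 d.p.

Market equilibrium (private): 31.30 + 2.88q = 259.77 - 3.05q → q_m = 38.5278.
Total external benefit = ∫₀^{q_m} (13.72 + 1.12q) dq = 13.72×38.5278 + ½×1.12×38.5278² = 1359.8606.

$1359.86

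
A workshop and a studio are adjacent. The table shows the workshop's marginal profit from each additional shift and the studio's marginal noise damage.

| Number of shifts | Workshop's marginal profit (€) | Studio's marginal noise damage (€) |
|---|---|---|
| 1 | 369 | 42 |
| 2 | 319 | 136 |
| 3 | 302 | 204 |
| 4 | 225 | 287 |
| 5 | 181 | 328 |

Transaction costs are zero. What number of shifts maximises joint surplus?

Bargaining reaches the level where marginal profit last exceeds marginal noise damage.
That holds through level 3 (302 ≥ 204) but not at 4 (225 < 287).

3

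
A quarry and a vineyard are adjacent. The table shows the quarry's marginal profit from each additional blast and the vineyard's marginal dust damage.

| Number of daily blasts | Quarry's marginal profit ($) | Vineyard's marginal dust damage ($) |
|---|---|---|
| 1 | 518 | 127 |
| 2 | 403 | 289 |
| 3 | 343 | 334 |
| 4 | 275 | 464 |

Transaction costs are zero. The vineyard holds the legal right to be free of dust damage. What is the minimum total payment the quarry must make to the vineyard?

$750

Efficient level: marginal profit ≥ marginal dust damage through level 3, so k* = 3.
With the vineyard holding the right, the quarry must at least compensate total damage at k*: 127 + 289 + 334 = 750.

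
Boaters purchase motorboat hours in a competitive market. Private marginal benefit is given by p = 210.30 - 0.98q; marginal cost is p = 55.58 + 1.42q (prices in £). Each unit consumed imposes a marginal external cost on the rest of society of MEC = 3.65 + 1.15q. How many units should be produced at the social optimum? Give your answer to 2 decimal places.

Social marginal benefit = demand − MEC = 206.65 - 2.13q.
Set SMB = MC: 206.65 - 2.13q = 55.58 + 1.42q → q* = 42.5549.

q* = 42.55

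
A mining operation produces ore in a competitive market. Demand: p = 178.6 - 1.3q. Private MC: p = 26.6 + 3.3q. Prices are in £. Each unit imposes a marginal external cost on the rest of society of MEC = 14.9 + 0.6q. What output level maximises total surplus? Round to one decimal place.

q* = 26.4

Social marginal cost = private MC + MEC = 41.5 + 3.9q.
Set SMC = demand: 41.5 + 3.9q = 178.6 - 1.3q → q* = 26.3654.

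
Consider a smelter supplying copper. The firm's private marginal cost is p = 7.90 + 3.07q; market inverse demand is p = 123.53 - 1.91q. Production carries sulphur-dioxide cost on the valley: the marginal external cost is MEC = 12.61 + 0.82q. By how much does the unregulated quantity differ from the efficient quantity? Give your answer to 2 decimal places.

5.46 units

Market equilibrium (private): 7.90 + 3.07q = 123.53 - 1.91q → q_m = 23.2189.
Social marginal cost = private MC + MEC = 20.51 + 3.89q.
Set SMC = demand: 20.51 + 3.89q = 123.53 - 1.91q → q* = 17.7621.
Gap = |23.2189 − 17.7621| = 5.4568.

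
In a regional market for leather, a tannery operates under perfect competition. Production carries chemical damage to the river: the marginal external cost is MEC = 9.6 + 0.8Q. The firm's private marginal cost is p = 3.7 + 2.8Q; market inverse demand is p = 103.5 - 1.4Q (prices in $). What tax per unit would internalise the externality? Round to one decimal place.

Social marginal cost = private MC + MEC = 13.3 + 3.6Q.
Set SMC = demand: 13.3 + 3.6Q = 103.5 - 1.4Q → Q* = 18.0400.
The Pigouvian tax equals MEC at Q*: 9.6 + 0.8×18.0400 = 24.0320.

tax = $24.0 per unit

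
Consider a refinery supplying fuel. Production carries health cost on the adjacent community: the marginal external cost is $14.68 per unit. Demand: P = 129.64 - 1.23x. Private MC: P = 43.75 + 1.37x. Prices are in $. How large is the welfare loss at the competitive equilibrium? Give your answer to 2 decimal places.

Market equilibrium (private): 43.75 + 1.37x = 129.64 - 1.23x → x_m = 33.0346.
Social marginal cost = private MC + MEC = 58.43 + 1.37x.
Set SMC = demand: 58.43 + 1.37x = 129.64 - 1.23x → x* = 27.3885.
Height of the DWL triangle at x_m is SMC(x_m) − demand(x_m) = MEC(x_m) = 14.6800.
DWL = ½ × 5.6461 × 14.6800 = 41.4424.

DWL = $41.44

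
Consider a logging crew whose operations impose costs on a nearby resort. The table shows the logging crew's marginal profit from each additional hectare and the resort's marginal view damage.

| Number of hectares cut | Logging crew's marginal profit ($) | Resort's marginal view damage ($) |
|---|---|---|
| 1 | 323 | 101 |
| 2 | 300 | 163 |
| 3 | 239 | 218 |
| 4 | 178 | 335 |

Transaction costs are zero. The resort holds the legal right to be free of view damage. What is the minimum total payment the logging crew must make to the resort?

Efficient level: marginal profit ≥ marginal view damage through level 3, so k* = 3.
With the resort holding the right, the logging crew must at least compensate total damage at k*: 101 + 163 + 218 = 482.

$482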